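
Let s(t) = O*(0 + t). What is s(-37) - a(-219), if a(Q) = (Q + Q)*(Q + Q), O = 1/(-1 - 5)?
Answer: -1151027/6 ≈ -1.9184e+5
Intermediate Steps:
O = -1/6 (O = 1/(-6) = -1/6 ≈ -0.16667)
a(Q) = 4*Q**2 (a(Q) = (2*Q)*(2*Q) = 4*Q**2)
s(t) = -t/6 (s(t) = -(0 + t)/6 = -t/6)
s(-37) - a(-219) = -1/6*(-37) - 4*(-219)**2 = 37/6 - 4*47961 = 37/6 - 1*191844 = 37/6 - 191844 = -1151027/6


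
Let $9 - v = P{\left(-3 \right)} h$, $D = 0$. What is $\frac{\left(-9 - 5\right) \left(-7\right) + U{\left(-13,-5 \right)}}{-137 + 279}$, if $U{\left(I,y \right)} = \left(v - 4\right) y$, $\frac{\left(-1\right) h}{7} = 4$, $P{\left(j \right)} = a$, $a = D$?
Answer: $\frac{73}{142} \approx 0.51408$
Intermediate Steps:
$a = 0$
$P{\left(j \right)} = 0$
$h = -28$ ($h = \left(-7\right) 4 = -28$)
$v = 9$ ($v = 9 - 0 \left(-28\right) = 9 - 0 = 9 + 0 = 9$)
$U{\left(I,y \right)} = 5 y$ ($U{\left(I,y \right)} = \left(9 - 4\right) y = 5 y$)
$\frac{\left(-9 - 5\right) \left(-7\right) + U{\left(-13,-5 \right)}}{-137 + 279} = \frac{\left(-9 - 5\right) \left(-7\right) + 5 \left(-5\right)}{-137 + 279} = \frac{\left(-14\right) \left(-7\right) - 25}{142} = \left(98 - 25\right) \frac{1}{142} = 73 \cdot \frac{1}{142} = \frac{73}{142}$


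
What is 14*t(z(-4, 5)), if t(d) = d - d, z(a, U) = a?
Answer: 0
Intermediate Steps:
t(d) = 0
14*t(z(-4, 5)) = 14*0 = 0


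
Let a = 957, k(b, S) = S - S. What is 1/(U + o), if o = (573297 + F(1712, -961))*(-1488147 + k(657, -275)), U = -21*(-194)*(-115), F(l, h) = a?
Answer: -1/854574835848 ≈ -1.1702e-12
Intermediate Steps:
k(b, S) = 0
F(l, h) = 957
U = -468510 (U = 4074*(-115) = -468510)
o = -854574367338 (o = (573297 + 957)*(-1488147 + 0) = 574254*(-1488147) = -854574367338)
1/(U + o) = 1/(-468510 - 854574367338) = 1/(-854574835848) = -1/854574835848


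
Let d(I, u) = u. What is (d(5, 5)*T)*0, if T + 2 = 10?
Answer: 0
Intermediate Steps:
T = 8 (T = -2 + 10 = 8)
(d(5, 5)*T)*0 = (5*8)*0 = 40*0 = 0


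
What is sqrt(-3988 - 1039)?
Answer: I*sqrt(5027) ≈ 70.901*I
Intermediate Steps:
sqrt(-3988 - 1039) = sqrt(-5027) = I*sqrt(5027)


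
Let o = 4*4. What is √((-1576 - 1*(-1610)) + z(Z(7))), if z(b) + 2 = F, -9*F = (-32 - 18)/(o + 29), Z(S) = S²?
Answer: √2602/9 ≈ 5.6678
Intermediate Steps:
o = 16
F = 10/81 (F = -(-32 - 18)/(9*(16 + 29)) = -(-50)/(9*45) = -⅑*(-10/9) = 10/81 ≈ 0.12346)
z(b) = -152/81 (z(b) = -2 + 10/81 = -152/81)
√((-1576 - 1*(-1610)) + z(Z(7))) = √((-1576 - 1*(-1610)) - 152/81) = √((-1576 + 1610) - 152/81) = √(34 - 152/81) = √(2602/81) = √2602/9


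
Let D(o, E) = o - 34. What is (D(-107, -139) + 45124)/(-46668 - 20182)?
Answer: -44983/66850 ≈ -0.67289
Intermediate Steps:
D(o, E) = -34 + o
(D(-107, -139) + 45124)/(-46668 - 20182) = ((-34 - 107) + 45124)/(-46668 - 20182) = (-141 + 45124)/(-66850) = 44983*(-1/66850) = -44983/66850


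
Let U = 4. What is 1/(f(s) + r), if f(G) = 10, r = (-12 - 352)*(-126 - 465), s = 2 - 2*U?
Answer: 1/215134 ≈ 4.6483e-6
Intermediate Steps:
s = -6 (s = 2 - 2*4 = 2 - 8 = -6)
r = 215124 (r = -364*(-591) = 215124)
1/(f(s) + r) = 1/(10 + 215124) = 1/215134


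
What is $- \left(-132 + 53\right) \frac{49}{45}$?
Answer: $\frac{3871}{45} \approx 86.022$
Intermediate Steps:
$- \left(-132 + 53\right) \frac{49}{45} = - \left(-79\right) 49 \cdot \frac{1}{45} = - \frac{\left(-79\right) 49}{45} = \left(-1\right) \left(- \frac{3871}{45}\right) = \frac{3871}{45}$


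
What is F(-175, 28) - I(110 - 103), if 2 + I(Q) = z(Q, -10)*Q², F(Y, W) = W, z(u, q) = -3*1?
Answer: 177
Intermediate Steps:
z(u, q) = -3
I(Q) = -2 - 3*Q²
F(-175, 28) - I(110 - 103) = 28 - (-2 - 3*(110 - 103)²) = 28 - (-2 - 3*7²) = 28 - (-2 - 3*49) = 28 - (-2 - 147) = 28 - 1*(-149) = 28 + 149 = 177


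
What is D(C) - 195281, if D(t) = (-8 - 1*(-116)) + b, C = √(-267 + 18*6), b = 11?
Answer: -195162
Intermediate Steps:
C = I*√159 (C = √(-267 + 108) = √(-159) = I*√159 ≈ 12.61*I)
D(t) = 119 (D(t) = (-8 - 1*(-116)) + 11 = (-8 + 116) + 11 = 108 + 11 = 119)
D(C) - 195281 = 119 - 195281 = -195162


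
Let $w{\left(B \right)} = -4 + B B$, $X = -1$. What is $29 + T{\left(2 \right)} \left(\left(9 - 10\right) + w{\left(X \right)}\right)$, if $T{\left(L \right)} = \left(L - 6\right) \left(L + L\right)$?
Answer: $93$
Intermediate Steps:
$T{\left(L \right)} = 2 L \left(-6 + L\right)$ ($T{\left(L \right)} = \left(-6 + L\right) 2 L = 2 L \left(-6 + L\right)$)
$w{\left(B \right)} = -4 + B^{2}$
$29 + T{\left(2 \right)} \left(\left(9 - 10\right) + w{\left(X \right)}\right) = 29 + 2 \cdot 2 \left(-6 + 2\right) \left(\left(9 - 10\right) - \left(4 - \left(-1\right)^{2}\right)\right) = 29 + 2 \cdot 2 \left(-4\right) \left(-1 + \left(-4 + 1\right)\right) = 29 - 16 \left(-1 - 3\right) = 29 - -64 = 29 + 64 = 93$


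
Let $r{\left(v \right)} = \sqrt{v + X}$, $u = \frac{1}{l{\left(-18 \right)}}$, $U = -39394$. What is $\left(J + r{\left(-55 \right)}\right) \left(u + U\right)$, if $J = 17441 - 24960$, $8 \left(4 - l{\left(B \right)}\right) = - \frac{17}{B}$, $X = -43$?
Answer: $\frac{165576665938}{559} - \frac{154147714 i \sqrt{2}}{559} \approx 2.962 \cdot 10^{8} - 3.8998 \cdot 10^{5} i$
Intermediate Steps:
$l{\left(B \right)} = 4 + \frac{17}{8 B}$ ($l{\left(B \right)} = 4 - \frac{\left(-17\right) \frac{1}{B}}{8} = 4 + \frac{17}{8 B}$)
$J = -7519$ ($J = 17441 - 24960 = -7519$)
$u = \frac{144}{559}$ ($u = \frac{1}{4 + \frac{17}{8 \left(-18\right)}} = \frac{1}{4 + \frac{17}{8} \left(- \frac{1}{18}\right)} = \frac{1}{4 - \frac{17}{144}} = \frac{1}{\frac{559}{144}} = \frac{144}{559} \approx 0.2576$)
$r{\left(v \right)} = \sqrt{-43 + v}$ ($r{\left(v \right)} = \sqrt{v - 43} = \sqrt{-43 + v}$)
$\left(J + r{\left(-55 \right)}\right) \left(u + U\right) = \left(-7519 + \sqrt{-43 - 55}\right) \left(\frac{144}{559} - 39394\right) = \left(-7519 + \sqrt{-98}\right) \left(- \frac{22021102}{559}\right) = \left(-7519 + 7 i \sqrt{2}\right) \left(- \frac{22021102}{559}\right) = \frac{165576665938}{559} - \frac{154147714 i \sqrt{2}}{559}$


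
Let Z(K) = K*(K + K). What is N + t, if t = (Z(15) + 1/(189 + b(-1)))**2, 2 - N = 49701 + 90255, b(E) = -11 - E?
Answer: 2004197487/32041 ≈ 62551.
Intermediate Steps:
Z(K) = 2*K**2 (Z(K) = K*(2*K) = 2*K**2)
N = -139954 (N = 2 - (49701 + 90255) = 2 - 1*139956 = 2 - 139956 = -139954)
t = 6488463601/32041 (t = (2*15**2 + 1/(189 + (-11 - 1*(-1))))**2 = (2*225 + 1/(189 + (-11 + 1)))**2 = (450 + 1/(189 - 10))**2 = (450 + 1/179)**2 = (80551/179)**2 = 6488463601/32041 ≈ 2.0251e+5)
N + t = -139954 + 6488463601/32041 = 2004197487/32041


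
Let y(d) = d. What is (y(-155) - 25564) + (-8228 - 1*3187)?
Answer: -37134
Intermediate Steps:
(y(-155) - 25564) + (-8228 - 1*3187) = (-155 - 25564) + (-8228 - 1*3187) = -25719 + (-8228 - 3187) = -25719 - 11415 = -37134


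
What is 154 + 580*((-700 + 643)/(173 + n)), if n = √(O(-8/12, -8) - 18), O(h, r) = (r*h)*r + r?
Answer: -3299218/89993 + 33060*I*√618/89993 ≈ -36.661 + 9.1325*I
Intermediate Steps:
O(h, r) = r + h*r² (O(h, r) = (h*r)*r + r = h*r² + r = r + h*r²)
n = I*√618/3 (n = √(-8*(1 - 8/12*(-8)) - 18) = √(-8*(1 - 8*1/12*(-8)) - 18) = √(-8*(1 - ⅔*(-8)) - 18) = √(-8*(1 + 16/3) - 18) = √(-8*19/3 - 18) = √(-152/3 - 18) = √(-206/3) = I*√618/3 ≈ 8.2865*I)
154 + 580*((-700 + 643)/(173 + n)) = 154 + 580*((-700 + 643)/(173 + I*√618/3)) = 154 + 580*(-57/(173 + I*√618/3)) = 154 - 33060/(173 + I*√618/3)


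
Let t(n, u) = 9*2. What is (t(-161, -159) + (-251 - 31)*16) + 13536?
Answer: 9042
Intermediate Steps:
t(n, u) = 18
(t(-161, -159) + (-251 - 31)*16) + 13536 = (18 + (-251 - 31)*16) + 13536 = (18 - 282*16) + 13536 = (18 - 4512) + 13536 = -4494 + 13536 = 9042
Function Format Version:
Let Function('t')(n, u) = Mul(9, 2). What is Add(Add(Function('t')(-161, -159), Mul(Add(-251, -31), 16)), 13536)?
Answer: 9042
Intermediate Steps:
Function('t')(n, u) = 18
Add(Add(Function('t')(-161, -159), Mul(Add(-251, -31), 16)), 13536) = Add(Add(18, Mul(Add(-251, -31), 16)), 13536) = Add(Add(18, Mul(-282, 16)), 13536) = Add(Add(18, -4512), 13536) = Add(-4494, 13536) = 9042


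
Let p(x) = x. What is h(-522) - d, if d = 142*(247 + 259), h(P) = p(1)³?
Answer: -71851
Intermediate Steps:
h(P) = 1 (h(P) = 1³ = 1)
d = 71852 (d = 142*506 = 71852)
h(-522) - d = 1 - 1*71852 = 1 - 71852 = -71851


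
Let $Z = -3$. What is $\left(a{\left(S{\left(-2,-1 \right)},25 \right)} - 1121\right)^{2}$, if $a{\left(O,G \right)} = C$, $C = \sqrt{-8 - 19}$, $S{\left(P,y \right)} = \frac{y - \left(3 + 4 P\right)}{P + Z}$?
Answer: $1256614 - 6726 i \sqrt{3} \approx 1.2566 \cdot 10^{6} - 11650.0 i$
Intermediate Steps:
$S{\left(P,y \right)} = \frac{-3 + y - 4 P}{-3 + P}$ ($S{\left(P,y \right)} = \frac{y - \left(3 + 4 P\right)}{P - 3} = \frac{y - \left(3 + 4 P\right)}{-3 + P} = \frac{-3 + y - 4 P}{-3 + P}$)
$C = 3 i \sqrt{3}$ ($C = \sqrt{-27} = 3 i \sqrt{3} \approx 5.1962 i$)
$a{\left(O,G \right)} = 3 i \sqrt{3}$
$\left(a{\left(S{\left(-2,-1 \right)},25 \right)} - 1121\right)^{2} = \left(3 i \sqrt{3} - 1121\right)^{2} = \left(-1121 + 3 i \sqrt{3}\right)^{2}$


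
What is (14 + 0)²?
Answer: 196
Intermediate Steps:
(14 + 0)² = 14² = 196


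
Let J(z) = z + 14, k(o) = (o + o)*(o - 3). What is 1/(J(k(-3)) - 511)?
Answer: -1/461 ≈ -0.0021692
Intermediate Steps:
k(o) = 2*o*(-3 + o) (k(o) = (2*o)*(-3 + o) = 2*o*(-3 + o))
J(z) = 14 + z
1/(J(k(-3)) - 511) = 1/((14 + 2*(-3)*(-3 - 3)) - 511) = 1/((14 + 2*(-3)*(-6)) - 511) = 1/((14 + 36) - 511) = 1/(50 - 511) = 1/(-461) = -1/461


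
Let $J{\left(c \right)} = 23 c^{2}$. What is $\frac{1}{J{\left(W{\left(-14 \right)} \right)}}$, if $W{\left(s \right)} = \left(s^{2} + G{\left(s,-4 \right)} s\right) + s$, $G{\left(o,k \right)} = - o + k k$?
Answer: $\frac{1}{1302812} \approx 7.6757 \cdot 10^{-7}$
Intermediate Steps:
$G{\left(o,k \right)} = k^{2} - o$ ($G{\left(o,k \right)} = - o + k^{2} = k^{2} - o$)
$W{\left(s \right)} = s + s^{2} + s \left(16 - s\right)$ ($W{\left(s \right)} = \left(s^{2} + \left(\left(-4\right)^{2} - s\right) s\right) + s = \left(s^{2} + \left(16 - s\right) s\right) + s = \left(s^{2} + s \left(16 - s\right)\right) + s = s + s^{2} + s \left(16 - s\right)$)
$\frac{1}{J{\left(W{\left(-14 \right)} \right)}} = \frac{1}{23 \left(17 \left(-14\right)\right)^{2}} = \frac{1}{23 \left(-238\right)^{2}} = \frac{1}{23 \cdot 56644} = \frac{1}{1302812}$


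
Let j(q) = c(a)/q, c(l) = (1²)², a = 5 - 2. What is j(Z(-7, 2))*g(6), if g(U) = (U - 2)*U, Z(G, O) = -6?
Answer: -4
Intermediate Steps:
g(U) = U*(-2 + U) (g(U) = (-2 + U)*U = U*(-2 + U))
a = 3
c(l) = 1 (c(l) = 1² = 1)
j(q) = 1/q
j(Z(-7, 2))*g(6) = (6*(-2 + 6))/(-6) = -4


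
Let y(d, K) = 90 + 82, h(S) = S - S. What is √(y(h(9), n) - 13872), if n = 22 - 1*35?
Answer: 10*I*√137 ≈ 117.05*I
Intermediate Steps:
h(S) = 0
n = -13 (n = 22 - 35 = -13)
y(d, K) = 172
√(y(h(9), n) - 13872) = √(172 - 13872) = √(-13700) = 10*I*√137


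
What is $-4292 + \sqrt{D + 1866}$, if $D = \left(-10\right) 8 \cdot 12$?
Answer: $-4292 + \sqrt{906} \approx -4261.9$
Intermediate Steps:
$D = -960$ ($D = \left(-80\right) 12 = -960$)
$-4292 + \sqrt{D + 1866} = -4292 + \sqrt{-960 + 1866} = -4292 + \sqrt{906}$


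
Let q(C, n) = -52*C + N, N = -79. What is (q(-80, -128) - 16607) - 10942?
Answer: -23468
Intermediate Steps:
q(C, n) = -79 - 52*C (q(C, n) = -52*C - 79 = -79 - 52*C)
(q(-80, -128) - 16607) - 10942 = ((-79 - 52*(-80)) - 16607) - 10942 = ((-79 + 4160) - 16607) - 10942 = (4081 - 16607) - 10942 = -12526 - 10942 = -23468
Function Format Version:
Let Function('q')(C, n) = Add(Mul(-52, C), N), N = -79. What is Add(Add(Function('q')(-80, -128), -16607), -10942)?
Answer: -23468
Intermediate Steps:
Function('q')(C, n) = Add(-79, Mul(-52, C)) (Function('q')(C, n) = Add(Mul(-52, C), -79) = Add(-79, Mul(-52, C)))
Add(Add(Function('q')(-80, -128), -16607), -10942) = Add(Add(Add(-79, Mul(-52, -80)), -16607), -10942) = Add(Add(Add(-79, 4160), -16607), -10942) = Add(Add(4081, -16607), -10942) = Add(-12526, -10942) = -23468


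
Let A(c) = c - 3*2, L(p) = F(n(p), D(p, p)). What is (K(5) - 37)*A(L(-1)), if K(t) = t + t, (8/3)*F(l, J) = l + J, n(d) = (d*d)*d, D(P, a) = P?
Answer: 729/4 ≈ 182.25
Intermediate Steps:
n(d) = d**3 (n(d) = d**2*d = d**3)
F(l, J) = 3*J/8 + 3*l/8 (F(l, J) = 3*(l + J)/8 = 3*(J + l)/8 = 3*J/8 + 3*l/8)
K(t) = 2*t
L(p) = 3*p/8 + 3*p**3/8
A(c) = -6 + c (A(c) = c - 6 = -6 + c)
(K(5) - 37)*A(L(-1)) = (2*5 - 37)*(-6 + (3/8)*(-1)*(1 + (-1)**2)) = (10 - 37)*(-6 + (3/8)*(-1)*(1 + 1)) = -27*(-6 + (3/8)*(-1)*2) = -27*(-6 - 3/4) = -27*(-27/4) = 729/4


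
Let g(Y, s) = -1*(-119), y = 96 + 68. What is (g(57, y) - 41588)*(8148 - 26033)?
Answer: 741673065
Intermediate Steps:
y = 164
g(Y, s) = 119
(g(57, y) - 41588)*(8148 - 26033) = (119 - 41588)*(8148 - 26033) = -41469*(-17885) = 741673065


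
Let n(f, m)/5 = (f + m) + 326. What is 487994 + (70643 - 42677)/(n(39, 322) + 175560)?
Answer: 29116171332/59665 ≈ 4.8799e+5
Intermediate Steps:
n(f, m) = 1630 + 5*f + 5*m (n(f, m) = 5*((f + m) + 326) = 5*(326 + f + m) = 1630 + 5*f + 5*m)
487994 + (70643 - 42677)/(n(39, 322) + 175560) = 487994 + (70643 - 42677)/((1630 + 5*39 + 5*322) + 175560) = 487994 + 27966/((1630 + 195 + 1610) + 175560) = 487994 + 27966/(3435 + 175560) = 487994 + 27966/178995 = 487994 + 27966*(1/178995) = 487994 + 9322/59665 = 29116171332/59665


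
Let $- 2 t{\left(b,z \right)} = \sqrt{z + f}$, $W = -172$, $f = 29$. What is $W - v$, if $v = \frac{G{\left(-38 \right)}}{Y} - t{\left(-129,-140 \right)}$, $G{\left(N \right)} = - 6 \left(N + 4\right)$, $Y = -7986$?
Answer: $- \frac{228898}{1331} - \frac{i \sqrt{111}}{2} \approx -171.97 - 5.2678 i$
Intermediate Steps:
$G{\left(N \right)} = -24 - 6 N$ ($G{\left(N \right)} = - 6 \left(4 + N\right) = -24 - 6 N$)
$t{\left(b,z \right)} = - \frac{\sqrt{29 + z}}{2}$ ($t{\left(b,z \right)} = - \frac{\sqrt{z + 29}}{2} = - \frac{\sqrt{29 + z}}{2}$)
$v = - \frac{34}{1331} + \frac{i \sqrt{111}}{2}$ ($v = \frac{-24 - -228}{-7986} - - \frac{\sqrt{29 - 140}}{2} = \left(-24 + 228\right) \left(- \frac{1}{7986}\right) - - \frac{\sqrt{-111}}{2} = 204 \left(- \frac{1}{7986}\right) - - \frac{i \sqrt{111}}{2} = - \frac{34}{1331} - - \frac{i \sqrt{111}}{2} = - \frac{34}{1331} + \frac{i \sqrt{111}}{2} \approx -0.025545 + 5.2678 i$)
$W - v = -172 - \left(- \frac{34}{1331} + \frac{i \sqrt{111}}{2}\right) = -172 + \left(\frac{34}{1331} - \frac{i \sqrt{111}}{2}\right) = - \frac{228898}{1331} - \frac{i \sqrt{111}}{2}$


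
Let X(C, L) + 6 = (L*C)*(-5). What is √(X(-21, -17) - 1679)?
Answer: I*√3470 ≈ 58.907*I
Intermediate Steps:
X(C, L) = -6 - 5*C*L (X(C, L) = -6 + (L*C)*(-5) = -6 + (C*L)*(-5) = -6 - 5*C*L)
√(X(-21, -17) - 1679) = √((-6 - 5*(-21)*(-17)) - 1679) = √((-6 - 1785) - 1679) = √(-1791 - 1679) = √(-3470) = I*√3470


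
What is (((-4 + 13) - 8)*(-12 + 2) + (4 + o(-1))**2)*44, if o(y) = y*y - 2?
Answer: -44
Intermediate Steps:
o(y) = -2 + y**2 (o(y) = y**2 - 2 = -2 + y**2)
(((-4 + 13) - 8)*(-12 + 2) + (4 + o(-1))**2)*44 = (((-4 + 13) - 8)*(-12 + 2) + (4 + (-2 + (-1)**2))**2)*44 = ((9 - 8)*(-10) + (4 + (-2 + 1))**2)*44 = (1*(-10) + (4 - 1)**2)*44 = (-10 + 3**2)*44 = (-10 + 9)*44 = -1*44 = -44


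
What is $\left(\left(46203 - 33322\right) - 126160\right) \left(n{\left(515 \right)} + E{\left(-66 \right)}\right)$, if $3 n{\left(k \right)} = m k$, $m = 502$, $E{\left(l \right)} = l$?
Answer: $- \frac{29263590628}{3} \approx -9.7545 \cdot 10^{9}$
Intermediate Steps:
$n{\left(k \right)} = \frac{502 k}{3}$
$\left(\left(46203 - 33322\right) - 126160\right) \left(n{\left(515 \right)} + E{\left(-66 \right)}\right) = \left(\left(46203 - 33322\right) - 126160\right) \left(\frac{502}{3} \cdot 515 - 66\right) = \left(12881 - 126160\right) \left(\frac{258530}{3} - 66\right) = \left(-113279\right) \frac{258332}{3} = - \frac{29263590628}{3}$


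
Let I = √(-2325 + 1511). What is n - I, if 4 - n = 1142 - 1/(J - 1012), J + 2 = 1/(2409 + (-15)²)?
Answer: -3039458384/2670875 - I*√814 ≈ -1138.0 - 28.531*I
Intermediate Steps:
J = -5267/2634 (J = -2 + 1/(2409 + (-15)²) = -2 + 1/(2409 + 225) = -2 + 1/2634 = -5267/2634 ≈ -1.9996)
I = I*√814 (I = √(-814) = I*√814 ≈ 28.531*I)
n = -3039458384/2670875 (n = 4 - (1142 - 1/(-5267/2634 - 1012)) = 4 - (1142 - 1/(-2670875/2634)) = 4 - (1142 - 1*(-2634/2670875)) = 4 - (1142 + 2634/2670875) = 4 - 1*3050141884/2670875 = 4 - 3050141884/2670875 = -3039458384/2670875 ≈ -1138.0)
n - I = -3039458384/2670875 - I*√814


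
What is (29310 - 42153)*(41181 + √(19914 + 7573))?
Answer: -528887583 - 12843*√27487 ≈ -5.3102e+8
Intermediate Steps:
(29310 - 42153)*(41181 + √(19914 + 7573)) = -12843*(41181 + √27487) = -528887583 - 12843*√27487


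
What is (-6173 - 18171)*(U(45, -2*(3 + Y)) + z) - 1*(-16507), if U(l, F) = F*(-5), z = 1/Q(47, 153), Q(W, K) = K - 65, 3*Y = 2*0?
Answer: -7854986/11 ≈ -7.1409e+5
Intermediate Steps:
Y = 0 (Y = (2*0)/3 = (⅓)*0 = 0)
Q(W, K) = -65 + K
z = 1/88 (z = 1/(-65 + 153) = 1/88 ≈ 0.011364)
U(l, F) = -5*F
(-6173 - 18171)*(U(45, -2*(3 + Y)) + z) - 1*(-16507) = (-6173 - 18171)*(-(-10)*(3 + 0) + 1/88) - 1*(-16507) = -24344*(-(-10)*3 + 1/88) + 16507 = -24344*(-5*(-6) + 1/88) + 16507 = -24344*(30 + 1/88) + 16507 = -24344*2641/88 + 16507 = -8036563/11 + 16507 = -7854986/11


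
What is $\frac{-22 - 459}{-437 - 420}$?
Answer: $\frac{481}{857} \approx 0.56126$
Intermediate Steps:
$\frac{-22 - 459}{-437 - 420} = - \frac{481}{-857} = \left(-481\right) \left(- \frac{1}{857}\right) = \frac{481}{857}$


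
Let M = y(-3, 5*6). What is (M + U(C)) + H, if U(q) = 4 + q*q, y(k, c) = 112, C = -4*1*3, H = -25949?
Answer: -25689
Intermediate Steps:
C = -12 (C = -4*3 = -12)
U(q) = 4 + q²
M = 112
(M + U(C)) + H = (112 + (4 + (-12)²)) - 25949 = (112 + (4 + 144)) - 25949 = (112 + 148) - 25949 = 260 - 25949 = -25689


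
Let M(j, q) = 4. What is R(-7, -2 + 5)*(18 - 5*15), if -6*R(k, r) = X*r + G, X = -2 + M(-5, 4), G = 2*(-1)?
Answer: 38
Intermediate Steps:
G = -2
X = 2 (X = -2 + 4 = 2)
R(k, r) = 1/3 - r/3 (R(k, r) = -(2*r - 2)/6 = -(-2 + 2*r)/6 = 1/3 - r/3)
R(-7, -2 + 5)*(18 - 5*15) = (1/3 - (-2 + 5)/3)*(18 - 5*15) = (1/3 - 1/3*3)*(18 - 75) = (1/3 - 1)*(-57) = -2/3*(-57) = 38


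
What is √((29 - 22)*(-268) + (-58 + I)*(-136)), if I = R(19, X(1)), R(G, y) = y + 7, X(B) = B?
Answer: 2*√1231 ≈ 70.171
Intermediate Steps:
R(G, y) = 7 + y
I = 8 (I = 7 + 1 = 8)
√((29 - 22)*(-268) + (-58 + I)*(-136)) = √((29 - 22)*(-268) + (-58 + 8)*(-136)) = √(7*(-268) - 50*(-136)) = √(-1876 + 6800) = √4924 = 2*√1231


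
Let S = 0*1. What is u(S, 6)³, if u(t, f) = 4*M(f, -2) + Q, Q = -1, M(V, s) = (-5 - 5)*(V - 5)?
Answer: -68921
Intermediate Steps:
M(V, s) = 50 - 10*V (M(V, s) = -10*(-5 + V) = 50 - 10*V)
S = 0
u(t, f) = 199 - 40*f (u(t, f) = 4*(50 - 10*f) - 1 = (200 - 40*f) - 1 = 199 - 40*f)
u(S, 6)³ = (199 - 40*6)³ = (199 - 240)³ = (-41)³ = -68921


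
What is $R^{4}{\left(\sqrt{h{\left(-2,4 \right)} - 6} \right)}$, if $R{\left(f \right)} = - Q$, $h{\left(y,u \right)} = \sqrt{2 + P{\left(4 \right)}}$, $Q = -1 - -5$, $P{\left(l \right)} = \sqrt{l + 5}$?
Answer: $256$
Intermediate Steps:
$P{\left(l \right)} = \sqrt{5 + l}$
$Q = 4$ ($Q = -1 + 5 = 4$)
$h{\left(y,u \right)} = \sqrt{5}$ ($h{\left(y,u \right)} = \sqrt{2 + \sqrt{5 + 4}} = \sqrt{2 + \sqrt{9}} = \sqrt{2 + 3} = \sqrt{5}$)
$R{\left(f \right)} = -4$ ($R{\left(f \right)} = \left(-1\right) 4 = -4$)
$R^{4}{\left(\sqrt{h{\left(-2,4 \right)} - 6} \right)} = \left(-4\right)^{4} = 256$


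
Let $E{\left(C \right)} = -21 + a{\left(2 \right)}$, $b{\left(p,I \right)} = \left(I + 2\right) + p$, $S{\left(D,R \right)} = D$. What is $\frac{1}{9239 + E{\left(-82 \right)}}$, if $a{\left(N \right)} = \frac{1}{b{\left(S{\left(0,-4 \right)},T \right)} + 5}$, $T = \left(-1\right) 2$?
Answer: $\frac{5}{46091} \approx 0.00010848$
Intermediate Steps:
$T = -2$
$b{\left(p,I \right)} = 2 + I + p$ ($b{\left(p,I \right)} = \left(2 + I\right) + p = 2 + I + p$)
$a{\left(N \right)} = \frac{1}{5}$ ($a{\left(N \right)} = \frac{1}{\left(2 - 2 + 0\right) + 5} = \frac{1}{0 + 5} = \frac{1}{5}$)
$E{\left(C \right)} = - \frac{104}{5}$ ($E{\left(C \right)} = -21 + \frac{1}{5} = - \frac{104}{5}$)
$\frac{1}{9239 + E{\left(-82 \right)}} = \frac{1}{9239 - \frac{104}{5}} = \frac{1}{\frac{46091}{5}} = \frac{5}{46091}$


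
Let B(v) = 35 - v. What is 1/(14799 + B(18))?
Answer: 1/14816 ≈ 6.7495e-5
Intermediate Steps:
1/(14799 + B(18)) = 1/(14799 + (35 - 1*18)) = 1/(14799 + (35 - 18)) = 1/(14799 + 17) = 1/14816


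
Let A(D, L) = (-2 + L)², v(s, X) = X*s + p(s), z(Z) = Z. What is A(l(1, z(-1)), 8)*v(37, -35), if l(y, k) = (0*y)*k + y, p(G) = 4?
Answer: -46476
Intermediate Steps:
v(s, X) = 4 + X*s (v(s, X) = X*s + 4 = 4 + X*s)
l(y, k) = y (l(y, k) = 0*k + y = 0 + y = y)
A(l(1, z(-1)), 8)*v(37, -35) = (-2 + 8)²*(4 - 35*37) = 6²*(4 - 1295) = 36*(-1291) = -46476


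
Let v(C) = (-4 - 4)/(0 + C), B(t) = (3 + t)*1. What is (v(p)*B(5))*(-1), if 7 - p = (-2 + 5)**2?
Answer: -32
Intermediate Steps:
p = -2 (p = 7 - (-2 + 5)**2 = 7 - 1*3**2 = 7 - 1*9 = 7 - 9 = -2)
B(t) = 3 + t
v(C) = -8/C
(v(p)*B(5))*(-1) = ((-8/(-2))*(3 + 5))*(-1) = (-8*(-1/2)*8)*(-1) = (4*8)*(-1) = 32*(-1) = -32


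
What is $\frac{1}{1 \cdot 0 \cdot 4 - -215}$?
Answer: $\frac{1}{215} \approx 0.0046512$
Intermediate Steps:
$\frac{1}{1 \cdot 0 \cdot 4 - -215} = \frac{1}{0 \cdot 4 + 215} = \frac{1}{0 + 215} = \frac{1}{215}$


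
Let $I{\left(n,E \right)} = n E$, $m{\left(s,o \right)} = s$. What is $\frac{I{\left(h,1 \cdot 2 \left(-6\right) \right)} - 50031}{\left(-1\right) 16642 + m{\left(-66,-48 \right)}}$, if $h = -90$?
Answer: $\frac{48951}{16708} \approx 2.9298$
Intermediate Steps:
$I{\left(n,E \right)} = E n$
$\frac{I{\left(h,1 \cdot 2 \left(-6\right) \right)} - 50031}{\left(-1\right) 16642 + m{\left(-66,-48 \right)}} = \frac{1 \cdot 2 \left(-6\right) \left(-90\right) - 50031}{\left(-1\right) 16642 - 66} = \frac{2 \left(-6\right) \left(-90\right) - 50031}{-16642 - 66} = \frac{\left(-12\right) \left(-90\right) - 50031}{-16708} = \left(1080 - 50031\right) \left(- \frac{1}{16708}\right) = \left(-48951\right) \left(- \frac{1}{16708}\right) = \frac{48951}{16708}$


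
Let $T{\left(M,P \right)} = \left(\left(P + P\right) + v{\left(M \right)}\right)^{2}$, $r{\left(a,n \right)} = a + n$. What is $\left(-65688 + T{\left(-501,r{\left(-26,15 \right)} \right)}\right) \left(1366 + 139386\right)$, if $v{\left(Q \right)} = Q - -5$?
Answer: $28521422272$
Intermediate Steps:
$v{\left(Q \right)} = 5 + Q$ ($v{\left(Q \right)} = Q + 5 = 5 + Q$)
$T{\left(M,P \right)} = \left(5 + M + 2 P\right)^{2}$ ($T{\left(M,P \right)} = \left(\left(P + P\right) + \left(5 + M\right)\right)^{2} = \left(2 P + \left(5 + M\right)\right)^{2} = \left(5 + M + 2 P\right)^{2}$)
$\left(-65688 + T{\left(-501,r{\left(-26,15 \right)} \right)}\right) \left(1366 + 139386\right) = \left(-65688 + \left(5 - 501 + 2 \left(-26 + 15\right)\right)^{2}\right) \left(1366 + 139386\right) = \left(-65688 + \left(5 - 501 + 2 \left(-11\right)\right)^{2}\right) 140752 = \left(-65688 + \left(5 - 501 - 22\right)^{2}\right) 140752 = \left(-65688 + \left(-518\right)^{2}\right) 140752 = \left(-65688 + 268324\right) 140752 = 202636 \cdot 140752 = 28521422272$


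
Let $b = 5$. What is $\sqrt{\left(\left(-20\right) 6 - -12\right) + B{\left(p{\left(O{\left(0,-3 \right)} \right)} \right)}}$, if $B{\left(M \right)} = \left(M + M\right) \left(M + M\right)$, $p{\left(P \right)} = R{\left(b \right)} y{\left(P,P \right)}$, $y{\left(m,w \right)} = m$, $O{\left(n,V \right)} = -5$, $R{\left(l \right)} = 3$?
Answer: $6 \sqrt{22} \approx 28.142$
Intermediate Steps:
$p{\left(P \right)} = 3 P$
$B{\left(M \right)} = 4 M^{2}$ ($B{\left(M \right)} = 2 M 2 M = 4 M^{2}$)
$\sqrt{\left(\left(-20\right) 6 - -12\right) + B{\left(p{\left(O{\left(0,-3 \right)} \right)} \right)}} = \sqrt{\left(\left(-20\right) 6 - -12\right) + 4 \left(3 \left(-5\right)\right)^{2}} = \sqrt{\left(-120 + 12\right) + 4 \left(-15\right)^{2}} = \sqrt{-108 + 4 \cdot 225} = \sqrt{-108 + 900} = \sqrt{792} = 6 \sqrt{22}$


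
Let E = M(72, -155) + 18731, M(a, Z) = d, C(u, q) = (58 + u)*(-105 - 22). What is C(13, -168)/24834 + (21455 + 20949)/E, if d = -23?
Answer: 73697575/38716206 ≈ 1.9035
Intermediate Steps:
C(u, q) = -7366 - 127*u (C(u, q) = (58 + u)*(-127) = -7366 - 127*u)
M(a, Z) = -23
E = 18708 (E = -23 + 18731 = 18708)
C(13, -168)/24834 + (21455 + 20949)/E = (-7366 - 127*13)/24834 + (21455 + 20949)/18708 = (-7366 - 1651)*(1/24834) + 42404*(1/18708) = -9017*1/24834 + 10601/4677 = -9017/24834 + 10601/4677 = 73697575/38716206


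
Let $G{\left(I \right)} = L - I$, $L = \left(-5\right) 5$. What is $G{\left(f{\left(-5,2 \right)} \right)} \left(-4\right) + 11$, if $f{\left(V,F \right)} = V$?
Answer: $91$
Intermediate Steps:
$L = -25$
$G{\left(I \right)} = -25 - I$
$G{\left(f{\left(-5,2 \right)} \right)} \left(-4\right) + 11 = \left(-25 - -5\right) \left(-4\right) + 11 = \left(-25 + 5\right) \left(-4\right) + 11 = \left(-20\right) \left(-4\right) + 11 = 80 + 11 = 91$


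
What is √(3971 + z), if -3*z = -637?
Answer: 5*√1506/3 ≈ 64.679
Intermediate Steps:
z = 637/3 (z = -⅓*(-637) = 637/3 ≈ 212.33)
√(3971 + z) = √(3971 + 637/3) = √(12550/3) = 5*√1506/3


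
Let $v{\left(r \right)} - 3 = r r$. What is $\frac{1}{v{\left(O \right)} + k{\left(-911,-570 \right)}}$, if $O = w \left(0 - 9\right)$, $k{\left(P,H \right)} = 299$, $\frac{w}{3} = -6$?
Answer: $\frac{1}{26546} \approx 3.767 \cdot 10^{-5}$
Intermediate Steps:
$w = -18$ ($w = 3 \left(-6\right) = -18$)
$O = 162$ ($O = - 18 \left(0 - 9\right) = \left(-18\right) \left(-9\right) = 162$)
$v{\left(r \right)} = 3 + r^{2}$ ($v{\left(r \right)} = 3 + r r = 3 + r^{2}$)
$\frac{1}{v{\left(O \right)} + k{\left(-911,-570 \right)}} = \frac{1}{\left(3 + 162^{2}\right) + 299} = \frac{1}{\left(3 + 26244\right) + 299} = \frac{1}{26247 + 299} = \frac{1}{26546}$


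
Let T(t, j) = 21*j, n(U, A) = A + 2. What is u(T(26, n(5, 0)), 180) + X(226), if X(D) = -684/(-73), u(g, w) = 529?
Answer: 39301/73 ≈ 538.37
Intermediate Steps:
n(U, A) = 2 + A
X(D) = 684/73 (X(D) = -684*(-1/73) = 684/73)
u(T(26, n(5, 0)), 180) + X(226) = 529 + 684/73 = 39301/73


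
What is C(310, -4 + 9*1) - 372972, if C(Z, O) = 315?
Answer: -372657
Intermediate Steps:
C(310, -4 + 9*1) - 372972 = 315 - 372972 = -372657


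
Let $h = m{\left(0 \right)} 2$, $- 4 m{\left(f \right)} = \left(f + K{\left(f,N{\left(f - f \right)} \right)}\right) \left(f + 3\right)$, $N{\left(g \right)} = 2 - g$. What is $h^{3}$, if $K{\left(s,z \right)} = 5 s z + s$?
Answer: $0$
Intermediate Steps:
$K{\left(s,z \right)} = s + 5 s z$ ($K{\left(s,z \right)} = 5 s z + s = s + 5 s z$)
$m{\left(f \right)} = - 3 f \left(3 + f\right)$ ($m{\left(f \right)} = - \frac{\left(f + f \left(1 + 5 \left(2 - \left(f - f\right)\right)\right)\right) \left(f + 3\right)}{4} = - \frac{\left(f + f \left(1 + 5 \left(2 - 0\right)\right)\right) \left(3 + f\right)}{4} = - \frac{\left(f + f \left(1 + 5 \left(2 + 0\right)\right)\right) \left(3 + f\right)}{4} = - \frac{\left(f + f \left(1 + 5 \cdot 2\right)\right) \left(3 + f\right)}{4} = - \frac{\left(f + f \left(1 + 10\right)\right) \left(3 + f\right)}{4} = - \frac{\left(f + f 11\right) \left(3 + f\right)}{4} = - \frac{\left(f + 11 f\right) \left(3 + f\right)}{4} = - \frac{12 f \left(3 + f\right)}{4} = - 3 f \left(3 + f\right)$)
$h = 0$ ($h = 3 \cdot 0 \left(-3 - 0\right) 2 = 3 \cdot 0 \left(-3 + 0\right) 2 = 3 \cdot 0 \left(-3\right) 2 = 0 \cdot 2 = 0$)
$h^{3} = 0^{3} = 0$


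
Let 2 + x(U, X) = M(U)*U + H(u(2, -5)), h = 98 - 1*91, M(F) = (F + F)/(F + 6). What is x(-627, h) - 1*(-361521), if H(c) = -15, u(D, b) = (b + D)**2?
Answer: 24856414/69 ≈ 3.6024e+5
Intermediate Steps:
M(F) = 2*F/(6 + F) (M(F) = (2*F)/(6 + F) = 2*F/(6 + F))
h = 7 (h = 98 - 91 = 7)
u(D, b) = (D + b)**2
x(U, X) = -17 + 2*U**2/(6 + U) (x(U, X) = -2 + ((2*U/(6 + U))*U - 15) = -2 + (2*U**2/(6 + U) - 15) = -2 + (-15 + 2*U**2/(6 + U)) = -17 + 2*U**2/(6 + U))
x(-627, h) - 1*(-361521) = (-102 - 17*(-627) + 2*(-627)**2)/(6 - 627) - 1*(-361521) = (-102 + 10659 + 2*393129)/(-621) + 361521 = -(-102 + 10659 + 786258)/621 + 361521 = -1/621*796815 + 361521 = -88535/69 + 361521 = 24856414/69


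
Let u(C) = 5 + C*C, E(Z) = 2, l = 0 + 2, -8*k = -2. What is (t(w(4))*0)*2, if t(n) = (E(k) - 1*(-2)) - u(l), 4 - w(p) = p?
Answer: 0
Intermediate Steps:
k = ¼ (k = -⅛*(-2) = ¼ ≈ 0.25000)
l = 2
w(p) = 4 - p
u(C) = 5 + C²
t(n) = -5 (t(n) = (2 - 1*(-2)) - (5 + 2²) = (2 + 2) - (5 + 4) = 4 - 1*9 = 4 - 9 = -5)
(t(w(4))*0)*2 = -5*0*2 = 0*2 = 0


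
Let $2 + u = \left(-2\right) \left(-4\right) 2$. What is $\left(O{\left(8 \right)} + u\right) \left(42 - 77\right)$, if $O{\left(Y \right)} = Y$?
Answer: $-770$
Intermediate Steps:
$u = 14$ ($u = -2 + \left(-2\right) \left(-4\right) 2 = -2 + 8 \cdot 2 = -2 + 16 = 14$)
$\left(O{\left(8 \right)} + u\right) \left(42 - 77\right) = \left(8 + 14\right) \left(42 - 77\right) = 22 \left(42 - 77\right) = 22 \left(-35\right) = -770$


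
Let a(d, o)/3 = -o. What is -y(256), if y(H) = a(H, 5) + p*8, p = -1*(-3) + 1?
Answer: -17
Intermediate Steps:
a(d, o) = -3*o (a(d, o) = 3*(-o) = -3*o)
p = 4 (p = 3 + 1 = 4)
y(H) = 17 (y(H) = -3*5 + 4*8 = -15 + 32 = 17)
-y(256) = -1*17 = -17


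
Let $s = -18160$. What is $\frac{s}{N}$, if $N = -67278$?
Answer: $\frac{9080}{33639} \approx 0.26992$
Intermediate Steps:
$\frac{s}{N} = - \frac{18160}{-67278} = \left(-18160\right) \left(- \frac{1}{67278}\right) = \frac{9080}{33639}$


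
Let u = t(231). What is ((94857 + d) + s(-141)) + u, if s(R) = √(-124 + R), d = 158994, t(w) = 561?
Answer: 254412 + I*√265 ≈ 2.5441e+5 + 16.279*I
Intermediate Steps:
u = 561
((94857 + d) + s(-141)) + u = ((94857 + 158994) + √(-124 - 141)) + 561 = (253851 + √(-265)) + 561 = (253851 + I*√265) + 561 = 254412 + I*√265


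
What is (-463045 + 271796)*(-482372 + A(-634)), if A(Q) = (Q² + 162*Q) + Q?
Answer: 35143533742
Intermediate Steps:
A(Q) = Q² + 163*Q
(-463045 + 271796)*(-482372 + A(-634)) = (-463045 + 271796)*(-482372 - 634*(163 - 634)) = -191249*(-482372 - 634*(-471)) = -191249*(-482372 + 298614) = -191249*(-183758) = 35143533742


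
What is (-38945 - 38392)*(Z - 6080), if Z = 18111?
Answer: -930441447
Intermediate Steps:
(-38945 - 38392)*(Z - 6080) = (-38945 - 38392)*(18111 - 6080) = -77337*12031 = -930441447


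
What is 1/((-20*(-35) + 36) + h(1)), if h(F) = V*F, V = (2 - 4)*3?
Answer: 1/730 ≈ 0.0013699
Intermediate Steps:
V = -6 (V = -2*3 = -6)
h(F) = -6*F
1/((-20*(-35) + 36) + h(1)) = 1/((-20*(-35) + 36) - 6*1) = 1/((700 + 36) - 6) = 1/(736 - 6) = 1/730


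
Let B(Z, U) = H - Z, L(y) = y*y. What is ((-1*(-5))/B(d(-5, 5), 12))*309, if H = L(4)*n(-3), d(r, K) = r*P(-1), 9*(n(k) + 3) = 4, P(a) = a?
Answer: -13905/413 ≈ -33.668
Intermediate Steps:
n(k) = -23/9 (n(k) = -3 + (1/9)*4 = -3 + 4/9 = -23/9)
L(y) = y**2
d(r, K) = -r (d(r, K) = r*(-1) = -r)
H = -368/9 (H = 4**2*(-23/9) = 16*(-23/9) = -368/9 ≈ -40.889)
B(Z, U) = -368/9 - Z
((-1*(-5))/B(d(-5, 5), 12))*309 = ((-1*(-5))/(-368/9 - (-1)*(-5)))*309 = (5/(-368/9 - 1*5))*309 = (5/(-368/9 - 5))*309 = (5/(-413/9))*309 = (5*(-9/413))*309 = -45/413*309 = -13905/413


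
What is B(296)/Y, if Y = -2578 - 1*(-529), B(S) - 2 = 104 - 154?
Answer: 16/683 ≈ 0.023426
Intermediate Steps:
B(S) = -48 (B(S) = 2 + (104 - 154) = 2 - 50 = -48)
Y = -2049 (Y = -2578 + 529 = -2049)
B(296)/Y = -48/(-2049) = -48*(-1/2049) = 16/683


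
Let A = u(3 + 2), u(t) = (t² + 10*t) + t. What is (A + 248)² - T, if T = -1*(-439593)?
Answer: -332009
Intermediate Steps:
T = 439593
u(t) = t² + 11*t
A = 80 (A = (3 + 2)*(11 + (3 + 2)) = 5*(11 + 5) = 5*16 = 80)
(A + 248)² - T = (80 + 248)² - 1*439593 = 328² - 439593 = 107584 - 439593 = -332009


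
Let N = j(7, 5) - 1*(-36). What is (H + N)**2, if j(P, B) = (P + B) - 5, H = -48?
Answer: 25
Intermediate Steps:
j(P, B) = -5 + B + P (j(P, B) = (B + P) - 5 = -5 + B + P)
N = 43 (N = (-5 + 5 + 7) - 1*(-36) = 7 + 36 = 43)
(H + N)**2 = (-48 + 43)**2 = (-5)**2 = 25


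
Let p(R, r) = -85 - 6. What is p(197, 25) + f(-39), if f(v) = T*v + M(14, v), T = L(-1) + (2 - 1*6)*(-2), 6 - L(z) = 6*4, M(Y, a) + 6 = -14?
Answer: 279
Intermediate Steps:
M(Y, a) = -20 (M(Y, a) = -6 - 14 = -20)
p(R, r) = -91
L(z) = -18 (L(z) = 6 - 6*4 = 6 - 1*24 = 6 - 24 = -18)
T = -10 (T = -18 + (2 - 1*6)*(-2) = -18 + (2 - 6)*(-2) = -18 - 4*(-2) = -18 + 8 = -10)
f(v) = -20 - 10*v (f(v) = -10*v - 20 = -20 - 10*v)
p(197, 25) + f(-39) = -91 + (-20 - 10*(-39)) = -91 + (-20 + 390) = -91 + 370 = 279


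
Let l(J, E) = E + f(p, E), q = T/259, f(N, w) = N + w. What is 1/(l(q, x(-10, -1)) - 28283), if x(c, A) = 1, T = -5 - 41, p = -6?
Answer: -1/28287 ≈ -3.5352e-5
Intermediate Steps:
T = -46
q = -46/259 ≈ -0.17761
l(J, E) = -6 + 2*E (l(J, E) = E + (-6 + E) = -6 + 2*E)
1/(l(q, x(-10, -1)) - 28283) = 1/((-6 + 2*1) - 28283) = 1/((-6 + 2) - 28283) = 1/(-4 - 28283) = 1/(-28287) = -1/28287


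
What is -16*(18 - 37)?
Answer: 304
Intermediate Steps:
-16*(18 - 37) = -16*(-19) = 304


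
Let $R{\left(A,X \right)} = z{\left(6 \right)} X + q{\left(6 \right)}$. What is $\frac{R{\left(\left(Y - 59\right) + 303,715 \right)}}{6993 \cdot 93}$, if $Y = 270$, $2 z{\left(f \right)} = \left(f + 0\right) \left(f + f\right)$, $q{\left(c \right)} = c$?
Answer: $\frac{1226}{30969} \approx 0.039588$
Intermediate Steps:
$z{\left(f \right)} = f^{2}$ ($z{\left(f \right)} = \frac{\left(f + 0\right) \left(f + f\right)}{2} = \frac{f 2 f}{2} = \frac{2 f^{2}}{2} = f^{2}$)
$R{\left(A,X \right)} = 6 + 36 X$ ($R{\left(A,X \right)} = 6^{2} X + 6 = 36 X + 6 = 6 + 36 X$)
$\frac{R{\left(\left(Y - 59\right) + 303,715 \right)}}{6993 \cdot 93} = \frac{6 + 36 \cdot 715}{6993 \cdot 93} = \frac{6 + 25740}{650349} = 25746 \cdot \frac{1}{650349} = \frac{1226}{30969}$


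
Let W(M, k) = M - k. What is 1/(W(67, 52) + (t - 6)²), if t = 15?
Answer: 1/96 ≈ 0.010417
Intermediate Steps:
1/(W(67, 52) + (t - 6)²) = 1/((67 - 1*52) + (15 - 6)²) = 1/((67 - 52) + 9²) = 1/(15 + 81) = 1/96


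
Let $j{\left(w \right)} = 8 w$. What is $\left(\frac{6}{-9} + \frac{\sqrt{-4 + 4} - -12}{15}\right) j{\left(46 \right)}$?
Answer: $\frac{736}{15} \approx 49.067$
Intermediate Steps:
$\left(\frac{6}{-9} + \frac{\sqrt{-4 + 4} - -12}{15}\right) j{\left(46 \right)} = \left(\frac{6}{-9} + \frac{\sqrt{-4 + 4} - -12}{15}\right) 8 \cdot 46 = \left(6 \left(- \frac{1}{9}\right) + \left(\sqrt{0} + 12\right) \frac{1}{15}\right) 368 = \left(- \frac{2}{3} + \left(0 + 12\right) \frac{1}{15}\right) 368 = \left(- \frac{2}{3} + 12 \cdot \frac{1}{15}\right) 368 = \left(- \frac{2}{3} + \frac{4}{5}\right) 368 = \frac{2}{15} \cdot 368 = \frac{736}{15}$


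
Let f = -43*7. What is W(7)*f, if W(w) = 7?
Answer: -2107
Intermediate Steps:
f = -301
W(7)*f = 7*(-301) = -2107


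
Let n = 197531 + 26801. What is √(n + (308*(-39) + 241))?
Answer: √212561 ≈ 461.04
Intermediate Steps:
n = 224332
√(n + (308*(-39) + 241)) = √(224332 + (308*(-39) + 241)) = √(224332 + (-12012 + 241)) = √(224332 - 11771) = √212561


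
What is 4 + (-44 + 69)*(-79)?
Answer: -1971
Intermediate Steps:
4 + (-44 + 69)*(-79) = 4 + 25*(-79) = 4 - 1975 = -1971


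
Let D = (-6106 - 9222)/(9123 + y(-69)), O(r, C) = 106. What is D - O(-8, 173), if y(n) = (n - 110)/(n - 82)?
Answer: -18544530/172219 ≈ -107.68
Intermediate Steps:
y(n) = (-110 + n)/(-82 + n)
D = -289316/172219 (D = (-6106 - 9222)/(9123 + (-110 - 69)/(-82 - 69)) = -15328/(9123 - 179/(-151)) = -15328/(9123 - 1/151*(-179)) = -15328/(9123 + 179/151) = -15328/1377752/151 = -15328*151/1377752 = -289316/172219 ≈ -1.6799)
D - O(-8, 173) = -289316/172219 - 1*106 = -289316/172219 - 106 = -18544530/172219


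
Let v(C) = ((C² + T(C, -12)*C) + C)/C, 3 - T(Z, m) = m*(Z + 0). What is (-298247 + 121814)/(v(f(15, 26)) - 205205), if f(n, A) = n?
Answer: 176433/205006 ≈ 0.86062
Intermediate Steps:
T(Z, m) = 3 - Z*m (T(Z, m) = 3 - m*(Z + 0) = 3 - m*Z = 3 - Z*m)
v(C) = (C + C² + C*(3 + 12*C))/C (v(C) = ((C² + (3 - 1*C*(-12))*C) + C)/C = ((C² + (3 + 12*C)*C) + C)/C = ((C² + C*(3 + 12*C)) + C)/C = (C + C² + C*(3 + 12*C))/C)
(-298247 + 121814)/(v(f(15, 26)) - 205205) = (-298247 + 121814)/((4 + 13*15) - 205205) = -176433/((4 + 195) - 205205) = -176433/(199 - 205205) = -176433/(-205006) = -176433*(-1/205006) = 176433/205006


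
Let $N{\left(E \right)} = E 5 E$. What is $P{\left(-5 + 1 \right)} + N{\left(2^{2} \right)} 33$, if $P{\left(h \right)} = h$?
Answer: $2636$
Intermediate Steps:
$N{\left(E \right)} = 5 E^{2}$ ($N{\left(E \right)} = 5 E E = 5 E^{2}$)
$P{\left(-5 + 1 \right)} + N{\left(2^{2} \right)} 33 = \left(-5 + 1\right) + 5 \left(2^{2}\right)^{2} \cdot 33 = -4 + 5 \cdot 4^{2} \cdot 33 = -4 + 5 \cdot 16 \cdot 33 = -4 + 80 \cdot 33 = -4 + 2640 = 2636$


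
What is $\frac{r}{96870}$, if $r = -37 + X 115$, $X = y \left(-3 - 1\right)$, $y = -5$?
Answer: $\frac{2263}{96870} \approx 0.023361$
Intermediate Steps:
$X = 20$ ($X = - 5 \left(-3 - 1\right) = \left(-5\right) \left(-4\right) = 20$)
$r = 2263$ ($r = -37 + 20 \cdot 115 = -37 + 2300 = 2263$)
$\frac{r}{96870} = \frac{2263}{96870}$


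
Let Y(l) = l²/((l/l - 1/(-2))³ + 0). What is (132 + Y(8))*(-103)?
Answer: -419828/27 ≈ -15549.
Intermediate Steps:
Y(l) = 8*l²/27 (Y(l) = l²/((1 - 1*(-½))³ + 0) = l²/((1 + ½)³ + 0) = l²/((3/2)³ + 0) = l²/(27/8 + 0) = l²/(27/8) = 8*l²/27)
(132 + Y(8))*(-103) = (132 + (8/27)*8²)*(-103) = (132 + (8/27)*64)*(-103) = (132 + 512/27)*(-103) = (4076/27)*(-103) = -419828/27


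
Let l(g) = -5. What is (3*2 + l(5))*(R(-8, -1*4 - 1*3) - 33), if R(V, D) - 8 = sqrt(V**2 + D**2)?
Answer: -25 + sqrt(113) ≈ -14.370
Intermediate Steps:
R(V, D) = 8 + sqrt(D**2 + V**2) (R(V, D) = 8 + sqrt(V**2 + D**2) = 8 + sqrt(D**2 + V**2))
(3*2 + l(5))*(R(-8, -1*4 - 1*3) - 33) = (3*2 - 5)*((8 + sqrt((-1*4 - 1*3)**2 + (-8)**2)) - 33) = (6 - 5)*((8 + sqrt((-4 - 3)**2 + 64)) - 33) = 1*((8 + sqrt((-7)**2 + 64)) - 33) = 1*((8 + sqrt(49 + 64)) - 33) = 1*((8 + sqrt(113)) - 33) = 1*(-25 + sqrt(113)) = -25 + sqrt(113)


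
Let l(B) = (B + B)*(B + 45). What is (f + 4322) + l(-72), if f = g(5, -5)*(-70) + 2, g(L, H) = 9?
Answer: 7582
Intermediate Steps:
l(B) = 2*B*(45 + B) (l(B) = (2*B)*(45 + B) = 2*B*(45 + B))
f = -628 (f = 9*(-70) + 2 = -630 + 2 = -628)
(f + 4322) + l(-72) = (-628 + 4322) + 2*(-72)*(45 - 72) = 3694 + 2*(-72)*(-27) = 3694 + 3888 = 7582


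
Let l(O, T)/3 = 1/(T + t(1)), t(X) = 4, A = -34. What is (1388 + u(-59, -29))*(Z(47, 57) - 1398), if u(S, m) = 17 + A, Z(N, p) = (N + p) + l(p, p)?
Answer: -108214401/61 ≈ -1.7740e+6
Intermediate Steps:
l(O, T) = 3/(4 + T) (l(O, T) = 3/(T + 4) = 3/(4 + T))
Z(N, p) = N + p + 3/(4 + p) (Z(N, p) = (N + p) + 3/(4 + p) = N + p + 3/(4 + p))
u(S, m) = -17 (u(S, m) = 17 - 34 = -17)
(1388 + u(-59, -29))*(Z(47, 57) - 1398) = (1388 - 17)*((3 + (4 + 57)*(47 + 57))/(4 + 57) - 1398) = 1371*((3 + 61*104)/61 - 1398) = 1371*((3 + 6344)/61 - 1398) = 1371*((1/61)*6347 - 1398) = 1371*(6347/61 - 1398) = 1371*(-78931/61) = -108214401/61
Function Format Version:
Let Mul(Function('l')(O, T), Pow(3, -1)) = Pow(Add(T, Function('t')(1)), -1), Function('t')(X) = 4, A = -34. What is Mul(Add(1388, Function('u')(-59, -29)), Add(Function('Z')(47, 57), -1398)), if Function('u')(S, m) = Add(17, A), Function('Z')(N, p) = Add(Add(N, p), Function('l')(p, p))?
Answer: Rational(-108214401, 61) ≈ -1.7740e+6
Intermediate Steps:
Function('l')(O, T) = Mul(3, Pow(Add(4, T), -1)) (Function('l')(O, T) = Mul(3, Pow(Add(T, 4), -1)) = Mul(3, Pow(Add(4, T), -1)))
Function('Z')(N, p) = Add(N, p, Mul(3, Pow(Add(4, p), -1))) (Function('Z')(N, p) = Add(Add(N, p), Mul(3, Pow(Add(4, p), -1))) = Add(N, p, Mul(3, Pow(Add(4, p), -1))))
Function('u')(S, m) = -17 (Function('u')(S, m) = Add(17, -34) = -17)
Mul(Add(1388, Function('u')(-59, -29)), Add(Function('Z')(47, 57), -1398)) = Mul(Add(1388, -17), Add(Mul(Pow(Add(4, 57), -1), Add(3, Mul(Add(4, 57), Add(47, 57)))), -1398)) = Mul(1371, Add(Mul(Pow(61, -1), Add(3, Mul(61, 104))), -1398)) = Mul(1371, Add(Mul(Rational(1, 61), Add(3, 6344)), -1398)) = Mul(1371, Add(Mul(Rational(1, 61), 6347), -1398)) = Mul(1371, Add(Rational(6347, 61), -1398)) = Mul(1371, Rational(-78931, 61)) = Rational(-108214401, 61)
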